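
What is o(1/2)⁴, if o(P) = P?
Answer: 1/16 ≈ 0.062500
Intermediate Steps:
o(1/2)⁴ = (1/2)⁴ = (½)⁴ = 1/16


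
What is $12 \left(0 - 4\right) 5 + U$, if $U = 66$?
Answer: $-174$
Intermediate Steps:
$12 \left(0 - 4\right) 5 + U = 12 \left(0 - 4\right) 5 + 66 = 12 \left(\left(-4\right) 5\right) + 66 = 12 \left(-20\right) + 66 = -240 + 66 = -174$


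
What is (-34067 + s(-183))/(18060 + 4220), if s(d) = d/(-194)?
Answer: -1321763/864464 ≈ -1.5290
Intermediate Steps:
s(d) = -d/194 (s(d) = d*(-1/194) = -d/194)
(-34067 + s(-183))/(18060 + 4220) = (-34067 - 1/194*(-183))/(18060 + 4220) = (-34067 + 183/194)/22280 = -6608815/194*1/22280 = -1321763/864464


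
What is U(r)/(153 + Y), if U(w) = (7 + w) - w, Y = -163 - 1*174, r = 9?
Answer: -7/184 ≈ -0.038043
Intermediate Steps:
Y = -337 (Y = -163 - 174 = -337)
U(w) = 7
U(r)/(153 + Y) = 7/(153 - 337) = 7/(-184) = -1/184*7 = -7/184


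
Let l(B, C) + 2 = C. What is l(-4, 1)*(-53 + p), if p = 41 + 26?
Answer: -14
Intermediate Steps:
l(B, C) = -2 + C
p = 67
l(-4, 1)*(-53 + p) = (-2 + 1)*(-53 + 67) = -1*14 = -14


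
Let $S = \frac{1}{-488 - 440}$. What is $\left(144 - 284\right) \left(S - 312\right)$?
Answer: $\frac{10133795}{232} \approx 43680.0$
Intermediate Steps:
$S = - \frac{1}{928}$ ($S = \frac{1}{-928} = - \frac{1}{928} \approx -0.0010776$)
$\left(144 - 284\right) \left(S - 312\right) = \left(144 - 284\right) \left(- \frac{1}{928} - 312\right) = \left(-140\right) \left(- \frac{289537}{928}\right) = \frac{10133795}{232}$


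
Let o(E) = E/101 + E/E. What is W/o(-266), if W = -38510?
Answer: 777902/33 ≈ 23573.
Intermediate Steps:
o(E) = 1 + E/101 (o(E) = E*(1/101) + 1 = E/101 + 1 = 1 + E/101)
W/o(-266) = -38510/(1 + (1/101)*(-266)) = -38510/(1 - 266/101) = -38510/(-165/101) = -38510*(-101/165) = 777902/33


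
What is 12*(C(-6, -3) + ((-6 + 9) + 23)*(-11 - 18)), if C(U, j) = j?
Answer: -9084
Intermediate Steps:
12*(C(-6, -3) + ((-6 + 9) + 23)*(-11 - 18)) = 12*(-3 + ((-6 + 9) + 23)*(-11 - 18)) = 12*(-3 + (3 + 23)*(-29)) = 12*(-3 + 26*(-29)) = 12*(-3 - 754) = 12*(-757) = -9084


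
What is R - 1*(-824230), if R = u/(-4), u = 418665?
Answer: 2878255/4 ≈ 7.1956e+5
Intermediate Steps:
R = -418665/4 (R = 418665/(-4) = -¼*418665 = -418665/4 ≈ -1.0467e+5)
R - 1*(-824230) = -418665/4 - 1*(-824230) = -418665/4 + 824230 = 2878255/4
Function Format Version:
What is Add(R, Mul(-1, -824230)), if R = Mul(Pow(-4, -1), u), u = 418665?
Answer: Rational(2878255, 4) ≈ 7.1956e+5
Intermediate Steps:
R = Rational(-418665, 4) (R = Mul(Pow(-4, -1), 418665) = Mul(Rational(-1, 4), 418665) = Rational(-418665, 4) ≈ -1.0467e+5)
Add(R, Mul(-1, -824230)) = Add(Rational(-418665, 4), Mul(-1, -824230)) = Add(Rational(-418665, 4), 824230) = Rational(2878255, 4)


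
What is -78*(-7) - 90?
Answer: 456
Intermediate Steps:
-78*(-7) - 90 = -26*(-21) - 90 = 546 - 90 = 456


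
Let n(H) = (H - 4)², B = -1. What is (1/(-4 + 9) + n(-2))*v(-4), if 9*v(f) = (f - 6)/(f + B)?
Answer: 362/45 ≈ 8.0444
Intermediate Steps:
n(H) = (-4 + H)²
v(f) = (-6 + f)/(9*(-1 + f)) (v(f) = ((f - 6)/(f - 1))/9 = ((-6 + f)/(-1 + f))/9 = (-6 + f)/(9*(-1 + f)))
(1/(-4 + 9) + n(-2))*v(-4) = (1/(-4 + 9) + (-4 - 2)²)*((-6 - 4)/(9*(-1 - 4))) = (1/5 + (-6)²)*((⅑)*(-10)/(-5)) = (⅕ + 36)*((⅑)*(-⅕)*(-10)) = (181/5)*(2/9) = 362/45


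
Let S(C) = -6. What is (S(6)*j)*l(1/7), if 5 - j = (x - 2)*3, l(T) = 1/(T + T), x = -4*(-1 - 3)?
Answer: 777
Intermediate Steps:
x = 16 (x = -4*(-4) = 16)
l(T) = 1/(2*T)
j = -37 (j = 5 - (16 - 2)*3 = 5 - 14*3 = 5 - 1*42 = 5 - 42 = -37)
(S(6)*j)*l(1/7) = (-6*(-37))*(1/(2*(1/7))) = 222*(1/(2*(⅐))) = 222*((½)*7) = 222*(7/2) = 777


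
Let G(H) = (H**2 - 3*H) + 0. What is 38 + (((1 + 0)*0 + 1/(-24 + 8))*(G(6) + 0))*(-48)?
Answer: 92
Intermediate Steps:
G(H) = H**2 - 3*H
38 + (((1 + 0)*0 + 1/(-24 + 8))*(G(6) + 0))*(-48) = 38 + (((1 + 0)*0 + 1/(-24 + 8))*(6*(-3 + 6) + 0))*(-48) = 38 + ((1*0 + 1/(-16))*(6*3 + 0))*(-48) = 38 + ((0 - 1/16)*(18 + 0))*(-48) = 38 - 1/16*18*(-48) = 38 - 9/8*(-48) = 38 + 54 = 92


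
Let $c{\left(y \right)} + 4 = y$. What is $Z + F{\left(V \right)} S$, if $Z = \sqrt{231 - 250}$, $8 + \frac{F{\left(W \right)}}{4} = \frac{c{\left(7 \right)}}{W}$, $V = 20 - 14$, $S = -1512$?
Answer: $45360 + i \sqrt{19} \approx 45360.0 + 4.3589 i$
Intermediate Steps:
$c{\left(y \right)} = -4 + y$
$V = 6$ ($V = 20 - 14 = 6$)
$F{\left(W \right)} = -32 + \frac{12}{W}$ ($F{\left(W \right)} = -32 + 4 \frac{-4 + 7}{W} = -32 + 4 \frac{3}{W} = -32 + \frac{12}{W}$)
$Z = i \sqrt{19}$ ($Z = \sqrt{-19} = i \sqrt{19} \approx 4.3589 i$)
$Z + F{\left(V \right)} S = i \sqrt{19} + \left(-32 + \frac{12}{6}\right) \left(-1512\right) = i \sqrt{19} + \left(-32 + 12 \cdot \frac{1}{6}\right) \left(-1512\right) = i \sqrt{19} + \left(-32 + 2\right) \left(-1512\right) = i \sqrt{19} - -45360 = i \sqrt{19} + 45360 = 45360 + i \sqrt{19}$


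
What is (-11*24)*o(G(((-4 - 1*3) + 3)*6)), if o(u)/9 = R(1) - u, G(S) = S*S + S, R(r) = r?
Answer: 1309176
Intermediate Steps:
G(S) = S + S² (G(S) = S² + S = S + S²)
o(u) = 9 - 9*u (o(u) = 9*(1 - u) = 9 - 9*u)
(-11*24)*o(G(((-4 - 1*3) + 3)*6)) = (-11*24)*(9 - 9*((-4 - 1*3) + 3)*6*(1 + ((-4 - 1*3) + 3)*6)) = -264*(9 - 9*((-4 - 3) + 3)*6*(1 + ((-4 - 3) + 3)*6)) = -264*(9 - 9*(-7 + 3)*6*(1 + (-7 + 3)*6)) = -264*(9 - 9*(-4*6)*(1 - 4*6)) = -264*(9 - (-216)*(1 - 24)) = -264*(9 - (-216)*(-23)) = -264*(9 - 9*552) = -264*(9 - 4968) = -264*(-4959) = 1309176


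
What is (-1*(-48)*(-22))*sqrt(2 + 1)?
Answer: -1056*sqrt(3) ≈ -1829.0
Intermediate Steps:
(-1*(-48)*(-22))*sqrt(2 + 1) = (48*(-22))*sqrt(3) = -1056*sqrt(3)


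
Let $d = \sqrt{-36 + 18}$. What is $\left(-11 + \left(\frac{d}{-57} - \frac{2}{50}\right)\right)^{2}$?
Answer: $\frac{27498286}{225625} + \frac{552 i \sqrt{2}}{475} \approx 121.88 + 1.6435 i$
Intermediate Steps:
$d = 3 i \sqrt{2}$ ($d = \sqrt{-18} = 3 i \sqrt{2} \approx 4.2426 i$)
$\left(-11 + \left(\frac{d}{-57} - \frac{2}{50}\right)\right)^{2} = \left(-11 + \left(\frac{3 i \sqrt{2}}{-57} - \frac{2}{50}\right)\right)^{2} = \left(-11 + \left(3 i \sqrt{2} \left(- \frac{1}{57}\right) - \frac{1}{25}\right)\right)^{2} = \left(-11 - \left(\frac{1}{25} + \frac{i \sqrt{2}}{19}\right)\right)^{2} = \left(- \frac{276}{25} - \frac{i \sqrt{2}}{19}\right)^{2}$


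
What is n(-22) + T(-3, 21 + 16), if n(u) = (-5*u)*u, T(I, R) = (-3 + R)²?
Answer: -1264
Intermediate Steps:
n(u) = -5*u²
n(-22) + T(-3, 21 + 16) = -5*(-22)² + (-3 + (21 + 16))² = -5*484 + (-3 + 37)² = -2420 + 34² = -2420 + 1156 = -1264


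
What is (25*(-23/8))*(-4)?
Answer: 575/2 ≈ 287.50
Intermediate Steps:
(25*(-23/8))*(-4) = -575/8*(-4) = 575/2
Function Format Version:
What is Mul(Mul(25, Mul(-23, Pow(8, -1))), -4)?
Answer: Rational(575, 2) ≈ 287.50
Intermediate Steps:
Mul(Mul(25, Mul(-23, Pow(8, -1))), -4) = Mul(Mul(25, Mul(-23, Rational(1, 8))), -4) = Mul(Mul(25, Rational(-23, 8)), -4) = Mul(Rational(-575, 8), -4) = Rational(575, 2)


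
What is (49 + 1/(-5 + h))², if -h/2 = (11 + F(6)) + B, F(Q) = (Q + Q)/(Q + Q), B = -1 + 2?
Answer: 2304324/961 ≈ 2397.8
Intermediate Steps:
B = 1
F(Q) = 1 (F(Q) = (2*Q)/((2*Q)) = (2*Q)*(1/(2*Q)) = 1)
h = -26 (h = -2*((11 + 1) + 1) = -2*(12 + 1) = -2*13 = -26)
(49 + 1/(-5 + h))² = (49 + 1/(-5 - 26))² = (49 + 1/(-31))² = (49 - 1/31)² = (1518/31)² = 2304324/961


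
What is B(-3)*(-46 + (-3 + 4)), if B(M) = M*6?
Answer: 810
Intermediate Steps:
B(M) = 6*M
B(-3)*(-46 + (-3 + 4)) = (6*(-3))*(-46 + (-3 + 4)) = -18*(-46 + 1) = -18*(-45) = 810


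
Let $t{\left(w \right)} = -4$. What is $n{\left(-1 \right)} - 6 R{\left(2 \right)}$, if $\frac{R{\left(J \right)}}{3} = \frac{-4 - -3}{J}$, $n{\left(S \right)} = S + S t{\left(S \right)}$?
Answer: $12$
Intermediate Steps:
$n{\left(S \right)} = - 3 S$ ($n{\left(S \right)} = S + S \left(-4\right) = S - 4 S = - 3 S$)
$R{\left(J \right)} = - \frac{3}{J}$ ($R{\left(J \right)} = 3 \frac{-4 - -3}{J} = 3 \frac{-4 + 3}{J} = 3 \left(- \frac{1}{J}\right) = - \frac{3}{J}$)
$n{\left(-1 \right)} - 6 R{\left(2 \right)} = \left(-3\right) \left(-1\right) - 6 \left(- \frac{3}{2}\right) = 3 - 6 \left(\left(-3\right) \frac{1}{2}\right) = 3 - -9 = 3 + 9 = 12$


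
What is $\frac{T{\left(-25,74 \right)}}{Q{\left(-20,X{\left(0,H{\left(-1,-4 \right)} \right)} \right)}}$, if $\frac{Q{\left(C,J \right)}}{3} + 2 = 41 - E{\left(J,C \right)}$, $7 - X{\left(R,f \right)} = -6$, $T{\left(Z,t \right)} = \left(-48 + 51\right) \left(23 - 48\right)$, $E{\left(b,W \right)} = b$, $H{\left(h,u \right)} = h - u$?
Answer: $- \frac{25}{26} \approx -0.96154$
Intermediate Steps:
$T{\left(Z,t \right)} = -75$ ($T{\left(Z,t \right)} = 3 \left(-25\right) = -75$)
$X{\left(R,f \right)} = 13$ ($X{\left(R,f \right)} = 7 - -6 = 7 + 6 = 13$)
$Q{\left(C,J \right)} = 117 - 3 J$ ($Q{\left(C,J \right)} = -6 + 3 \left(41 - J\right) = -6 - \left(-123 + 3 J\right) = 117 - 3 J$)
$\frac{T{\left(-25,74 \right)}}{Q{\left(-20,X{\left(0,H{\left(-1,-4 \right)} \right)} \right)}} = - \frac{75}{117 - 39} = - \frac{75}{78} = \left(-75\right) \frac{1}{78} = - \frac{25}{26}$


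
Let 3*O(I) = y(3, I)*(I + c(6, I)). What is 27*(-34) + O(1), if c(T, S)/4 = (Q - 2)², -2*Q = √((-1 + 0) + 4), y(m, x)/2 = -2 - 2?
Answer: -2914/3 - 64*√3/3 ≈ -1008.3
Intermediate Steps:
y(m, x) = -8 (y(m, x) = 2*(-2 - 2) = 2*(-4) = -8)
Q = -√3/2 (Q = -√((-1 + 0) + 4)/2 = -√(-1 + 4)/2 = -√3/2 ≈ -0.86602)
c(T, S) = 4*(-2 - √3/2)² (c(T, S) = 4*(-√3/2 - 2)² = 4*(-2 - √3/2)²)
O(I) = -8*I/3 - 8*(4 + √3)²/3 (O(I) = (-8*(I + (4 + √3)²))/3 = (-8*I - 8*(4 + √3)²)/3 = -8*I/3 - 8*(4 + √3)²/3)
27*(-34) + O(1) = 27*(-34) + (-152/3 - 64*√3/3 - 8/3*1) = -918 + (-152/3 - 64*√3/3 - 8/3) = -918 + (-160/3 - 64*√3/3) = -2914/3 - 64*√3/3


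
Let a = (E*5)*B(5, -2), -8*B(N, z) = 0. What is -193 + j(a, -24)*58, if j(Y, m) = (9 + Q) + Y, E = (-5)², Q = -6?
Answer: -19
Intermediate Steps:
E = 25
B(N, z) = 0 (B(N, z) = -⅛*0 = 0)
a = 0 (a = (25*5)*0 = 125*0 = 0)
j(Y, m) = 3 + Y (j(Y, m) = (9 - 6) + Y = 3 + Y)
-193 + j(a, -24)*58 = -193 + (3 + 0)*58 = -193 + 3*58 = -193 + 174 = -19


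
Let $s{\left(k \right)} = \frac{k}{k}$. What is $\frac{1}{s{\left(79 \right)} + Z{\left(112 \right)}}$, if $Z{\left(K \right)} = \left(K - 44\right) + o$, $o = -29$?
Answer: $\frac{1}{40} \approx 0.025$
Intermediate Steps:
$s{\left(k \right)} = 1$
$Z{\left(K \right)} = -73 + K$ ($Z{\left(K \right)} = \left(K - 44\right) - 29 = \left(-44 + K\right) - 29 = -73 + K$)
$\frac{1}{s{\left(79 \right)} + Z{\left(112 \right)}} = \frac{1}{1 + \left(-73 + 112\right)} = \frac{1}{1 + 39} = \frac{1}{40}$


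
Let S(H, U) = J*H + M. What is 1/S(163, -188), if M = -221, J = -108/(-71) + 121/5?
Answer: 355/1409898 ≈ 0.00025179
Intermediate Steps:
J = 9131/355 (J = -108*(-1/71) + 121*(1/5) = 108/71 + 121/5 = 9131/355 ≈ 25.721)
S(H, U) = -221 + 9131*H/355 (S(H, U) = 9131*H/355 - 221 = -221 + 9131*H/355)
1/S(163, -188) = 1/(-221 + (9131/355)*163) = 1/(-221 + 1488353/355) = 1/(1409898/355) = 355/1409898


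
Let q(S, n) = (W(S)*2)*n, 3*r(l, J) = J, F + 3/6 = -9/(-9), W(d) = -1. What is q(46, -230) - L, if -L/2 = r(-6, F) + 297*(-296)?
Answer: -526091/3 ≈ -1.7536e+5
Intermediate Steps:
F = ½ (F = -½ - 9/(-9) = -½ - 9*(-⅑) = -½ + 1 = ½ ≈ 0.50000)
r(l, J) = J/3
q(S, n) = -2*n (q(S, n) = (-1*2)*n = -2*n)
L = 527471/3 (L = -2*((⅓)*(½) + 297*(-296)) = -2*(⅙ - 87912) = -2*(-527471/6) = 527471/3 ≈ 1.7582e+5)
q(46, -230) - L = -2*(-230) - 1*527471/3 = 460 - 527471/3 = -526091/3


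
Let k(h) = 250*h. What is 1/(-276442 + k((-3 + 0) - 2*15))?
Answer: -1/284692 ≈ -3.5126e-6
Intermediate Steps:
1/(-276442 + k((-3 + 0) - 2*15)) = 1/(-276442 + 250*((-3 + 0) - 2*15)) = 1/(-276442 + 250*(-3 - 30)) = 1/(-276442 + 250*(-33)) = 1/(-276442 - 8250) = 1/(-284692) = -1/284692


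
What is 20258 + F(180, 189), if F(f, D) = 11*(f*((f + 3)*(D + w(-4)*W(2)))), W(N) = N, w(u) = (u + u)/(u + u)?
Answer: 69227198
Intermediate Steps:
w(u) = 1 (w(u) = (2*u)/((2*u)) = (2*u)*(1/(2*u)) = 1)
F(f, D) = 11*f*(2 + D)*(3 + f) (F(f, D) = 11*(f*((f + 3)*(D + 1*2))) = 11*(f*((3 + f)*(D + 2))) = 11*(f*((3 + f)*(2 + D))) = 11*(f*((2 + D)*(3 + f))) = 11*(f*(2 + D)*(3 + f)) = 11*f*(2 + D)*(3 + f))
20258 + F(180, 189) = 20258 + 11*180*(6 + 2*180 + 3*189 + 189*180) = 20258 + 11*180*(6 + 360 + 567 + 34020) = 20258 + 11*180*34953 = 20258 + 69206940 = 69227198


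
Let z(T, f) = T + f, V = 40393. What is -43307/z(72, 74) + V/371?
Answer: -10169519/54166 ≈ -187.75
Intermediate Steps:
-43307/z(72, 74) + V/371 = -43307/(72 + 74) + 40393/371 = -43307/146 + 40393*(1/371) = -43307*1/146 + 40393/371 = -43307/146 + 40393/371 = -10169519/54166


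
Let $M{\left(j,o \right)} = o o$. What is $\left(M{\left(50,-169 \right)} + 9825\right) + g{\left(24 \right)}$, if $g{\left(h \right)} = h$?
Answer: $38410$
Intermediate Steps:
$M{\left(j,o \right)} = o^{2}$
$\left(M{\left(50,-169 \right)} + 9825\right) + g{\left(24 \right)} = \left(\left(-169\right)^{2} + 9825\right) + 24 = \left(28561 + 9825\right) + 24 = 38386 + 24 = 38410$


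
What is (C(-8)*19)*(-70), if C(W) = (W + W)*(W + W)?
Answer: -340480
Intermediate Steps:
C(W) = 4*W² (C(W) = (2*W)*(2*W) = 4*W²)
(C(-8)*19)*(-70) = ((4*(-8)²)*19)*(-70) = ((4*64)*19)*(-70) = (256*19)*(-70) = 4864*(-70) = -340480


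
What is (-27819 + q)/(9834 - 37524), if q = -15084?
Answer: 14301/9230 ≈ 1.5494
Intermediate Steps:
(-27819 + q)/(9834 - 37524) = (-27819 - 15084)/(9834 - 37524) = -42903/(-27690) = -42903*(-1/27690) = 14301/9230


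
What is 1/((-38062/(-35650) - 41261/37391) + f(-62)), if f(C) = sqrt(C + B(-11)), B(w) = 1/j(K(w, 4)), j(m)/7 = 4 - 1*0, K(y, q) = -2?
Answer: -445816696277912400/770729036539084235623 - 888430037008861250*I*sqrt(12145)/770729036539084235623 ≈ -0.00057844 - 0.12703*I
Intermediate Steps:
j(m) = 28 (j(m) = 7*(4 - 1*0) = 7*(4 + 0) = 7*4 = 28)
B(w) = 1/28
f(C) = sqrt(1/28 + C) (f(C) = sqrt(C + 1/28) = sqrt(1/28 + C))
1/((-38062/(-35650) - 41261/37391) + f(-62)) = 1/((-38062/(-35650) - 41261/37391) + sqrt(7 + 196*(-62))/14) = 1/((-38062*(-1/35650) - 41261*1/37391) + sqrt(7 - 12152)/14) = 1/((19031/17825 - 41261/37391) + sqrt(-12145)/14) = 1/(-23889204/666494575 + (I*sqrt(12145))/14) = 1/(-23889204/666494575 + I*sqrt(12145)/14)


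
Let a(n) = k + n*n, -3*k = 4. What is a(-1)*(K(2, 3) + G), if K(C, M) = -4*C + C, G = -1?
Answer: 7/3 ≈ 2.3333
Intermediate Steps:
k = -4/3 (k = -1/3*4 = -4/3 ≈ -1.3333)
a(n) = -4/3 + n**2 (a(n) = -4/3 + n*n = -4/3 + n**2)
K(C, M) = -3*C
a(-1)*(K(2, 3) + G) = (-4/3 + (-1)**2)*(-3*2 - 1) = (-4/3 + 1)*(-6 - 1) = -1/3*(-7) = 7/3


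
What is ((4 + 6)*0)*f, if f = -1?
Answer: 0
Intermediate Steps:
((4 + 6)*0)*f = ((4 + 6)*0)*(-1) = (10*0)*(-1) = 0*(-1) = 0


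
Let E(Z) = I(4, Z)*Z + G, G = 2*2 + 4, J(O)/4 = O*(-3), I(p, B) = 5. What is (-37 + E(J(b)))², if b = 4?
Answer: 72361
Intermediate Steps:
J(O) = -12*O (J(O) = 4*(O*(-3)) = 4*(-3*O) = -12*O)
G = 8 (G = 4 + 4 = 8)
E(Z) = 8 + 5*Z (E(Z) = 5*Z + 8 = 8 + 5*Z)
(-37 + E(J(b)))² = (-37 + (8 + 5*(-12*4)))² = (-37 + (8 + 5*(-48)))² = (-37 + (8 - 240))² = (-37 - 232)² = (-269)² = 72361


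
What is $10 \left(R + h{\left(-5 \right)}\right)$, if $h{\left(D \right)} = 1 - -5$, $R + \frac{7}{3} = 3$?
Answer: $\frac{200}{3} \approx 66.667$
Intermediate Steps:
$R = \frac{2}{3}$ ($R = - \frac{7}{3} + 3 = \frac{2}{3} \approx 0.66667$)
$h{\left(D \right)} = 6$ ($h{\left(D \right)} = 1 + 5 = 6$)
$10 \left(R + h{\left(-5 \right)}\right) = 10 \left(\frac{2}{3} + 6\right) = 10 \cdot \frac{20}{3} = \frac{200}{3}$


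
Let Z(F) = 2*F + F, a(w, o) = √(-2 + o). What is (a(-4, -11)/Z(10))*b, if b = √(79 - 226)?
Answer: -7*√39/30 ≈ -1.4572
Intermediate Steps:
b = 7*I*√3 (b = √(-147) = 7*I*√3 ≈ 12.124*I)
Z(F) = 3*F
(a(-4, -11)/Z(10))*b = (√(-2 - 11)/((3*10)))*(7*I*√3) = (√(-13)/30)*(7*I*√3) = ((I*√13)*(1/30))*(7*I*√3) = (I*√13/30)*(7*I*√3) = -7*√39/30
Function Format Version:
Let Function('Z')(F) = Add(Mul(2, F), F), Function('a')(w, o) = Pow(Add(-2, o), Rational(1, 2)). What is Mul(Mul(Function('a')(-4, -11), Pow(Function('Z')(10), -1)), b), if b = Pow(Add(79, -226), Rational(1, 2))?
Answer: Mul(Rational(-7, 30), Pow(39, Rational(1, 2))) ≈ -1.4572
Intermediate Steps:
b = Mul(7, I, Pow(3, Rational(1, 2))) (b = Pow(-147, Rational(1, 2)) = Mul(7, I, Pow(3, Rational(1, 2))) ≈ Mul(12.124, I))
Function('Z')(F) = Mul(3, F)
Mul(Mul(Function('a')(-4, -11), Pow(Function('Z')(10), -1)), b) = Mul(Mul(Pow(Add(-2, -11), Rational(1, 2)), Pow(Mul(3, 10), -1)), Mul(7, I, Pow(3, Rational(1, 2)))) = Mul(Mul(Pow(-13, Rational(1, 2)), Pow(30, -1)), Mul(7, I, Pow(3, Rational(1, 2)))) = Mul(Mul(Mul(I, Pow(13, Rational(1, 2))), Rational(1, 30)), Mul(7, I, Pow(3, Rational(1, 2)))) = Mul(Mul(Rational(1, 30), I, Pow(13, Rational(1, 2))), Mul(7, I, Pow(3, Rational(1, 2)))) = Mul(Rational(-7, 30), Pow(39, Rational(1, 2)))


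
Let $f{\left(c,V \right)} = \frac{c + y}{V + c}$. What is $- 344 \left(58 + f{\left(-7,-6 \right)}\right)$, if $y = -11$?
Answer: $- \frac{265568}{13} \approx -20428.0$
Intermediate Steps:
$f{\left(c,V \right)} = \frac{-11 + c}{V + c}$ ($f{\left(c,V \right)} = \frac{c - 11}{V + c} = \frac{-11 + c}{V + c}$)
$- 344 \left(58 + f{\left(-7,-6 \right)}\right) = - 344 \left(58 + \frac{-11 - 7}{-6 - 7}\right) = - 344 \left(58 + \frac{1}{-13} \left(-18\right)\right) = - 344 \left(58 - - \frac{18}{13}\right) = - 344 \left(58 + \frac{18}{13}\right) = \left(-344\right) \frac{772}{13} = - \frac{265568}{13}$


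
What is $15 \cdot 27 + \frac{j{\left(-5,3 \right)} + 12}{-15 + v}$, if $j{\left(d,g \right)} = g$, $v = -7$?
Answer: $\frac{8895}{22} \approx 404.32$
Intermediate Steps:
$15 \cdot 27 + \frac{j{\left(-5,3 \right)} + 12}{-15 + v} = 15 \cdot 27 + \frac{3 + 12}{-15 - 7} = 405 + \frac{15}{-22} = 405 + 15 \left(- \frac{1}{22}\right) = 405 - \frac{15}{22} = \frac{8895}{22}$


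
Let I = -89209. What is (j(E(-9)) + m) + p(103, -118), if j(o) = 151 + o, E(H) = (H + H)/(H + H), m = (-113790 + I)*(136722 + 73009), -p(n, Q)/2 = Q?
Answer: -42575182881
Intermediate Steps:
p(n, Q) = -2*Q
m = -42575183269 (m = (-113790 - 89209)*(136722 + 73009) = -202999*209731 = -42575183269)
E(H) = 1 (E(H) = (2*H)/((2*H)) = (2*H)*(1/(2*H)) = 1)
(j(E(-9)) + m) + p(103, -118) = ((151 + 1) - 42575183269) - 2*(-118) = (152 - 42575183269) + 236 = -42575183117 + 236 = -42575182881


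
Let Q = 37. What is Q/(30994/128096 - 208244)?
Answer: -2369776/13337596215 ≈ -0.00017768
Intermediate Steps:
Q/(30994/128096 - 208244) = 37/(30994/128096 - 208244) = 37/(30994*(1/128096) - 208244) = 37/(15497/64048 - 208244) = 37/(-13337596215/64048) = -64048/13337596215*37 = -2369776/13337596215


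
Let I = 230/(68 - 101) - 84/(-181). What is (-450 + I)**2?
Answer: 7434936517264/35676729 ≈ 2.0840e+5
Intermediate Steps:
I = -38858/5973 (I = 230/(-33) - 84*(-1/181) = 230*(-1/33) + 84/181 = -230/33 + 84/181 = -38858/5973 ≈ -6.5056)
(-450 + I)**2 = (-450 - 38858/5973)**2 = (-2726708/5973)**2 = 7434936517264/35676729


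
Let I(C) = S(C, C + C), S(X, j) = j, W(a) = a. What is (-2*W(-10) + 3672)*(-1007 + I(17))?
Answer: -3592316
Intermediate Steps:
I(C) = 2*C (I(C) = C + C = 2*C)
(-2*W(-10) + 3672)*(-1007 + I(17)) = (-2*(-10) + 3672)*(-1007 + 2*17) = (20 + 3672)*(-1007 + 34) = 3692*(-973) = -3592316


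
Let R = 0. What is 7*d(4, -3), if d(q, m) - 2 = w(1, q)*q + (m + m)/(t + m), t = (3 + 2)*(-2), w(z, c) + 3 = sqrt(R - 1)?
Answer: -868/13 + 28*I ≈ -66.769 + 28.0*I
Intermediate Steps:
w(z, c) = -3 + I (w(z, c) = -3 + sqrt(0 - 1) = -3 + sqrt(-1) = -3 + I)
t = -10 (t = 5*(-2) = -10)
d(q, m) = 2 + q*(-3 + I) + 2*m/(-10 + m) (d(q, m) = 2 + ((-3 + I)*q + (m + m)/(-10 + m)) = 2 + (q*(-3 + I) + (2*m)/(-10 + m)) = 2 + (q*(-3 + I) + 2*m/(-10 + m)) = 2 + q*(-3 + I) + 2*m/(-10 + m))
7*d(4, -3) = 7*((-20 + 4*(-3) + 10*4*(3 - I) - 1*(-3)*4*(3 - I))/(-10 - 3)) = 7*((-20 - 12 + (120 - 40*I) + (36 - 12*I))/(-13)) = 7*(-(124 - 52*I)/13) = 7*(-124/13 + 4*I) = -868/13 + 28*I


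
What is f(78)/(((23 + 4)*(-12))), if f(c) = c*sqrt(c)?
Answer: -13*sqrt(78)/54 ≈ -2.1262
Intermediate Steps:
f(c) = c**(3/2)
f(78)/(((23 + 4)*(-12))) = 78**(3/2)/(((23 + 4)*(-12))) = (78*sqrt(78))/((27*(-12))) = (78*sqrt(78))/(-324) = (78*sqrt(78))*(-1/324) = -13*sqrt(78)/54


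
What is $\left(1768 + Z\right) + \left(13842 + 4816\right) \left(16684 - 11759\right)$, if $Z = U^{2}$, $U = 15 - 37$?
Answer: $91892902$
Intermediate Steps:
$U = -22$ ($U = 15 - 37 = -22$)
$Z = 484$ ($Z = \left(-22\right)^{2} = 484$)
$\left(1768 + Z\right) + \left(13842 + 4816\right) \left(16684 - 11759\right) = \left(1768 + 484\right) + \left(13842 + 4816\right) \left(16684 - 11759\right) = 2252 + 18658 \cdot 4925 = 2252 + 91890650 = 91892902$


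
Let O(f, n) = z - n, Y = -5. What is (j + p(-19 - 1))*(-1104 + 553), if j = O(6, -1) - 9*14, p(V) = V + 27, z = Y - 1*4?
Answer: 69977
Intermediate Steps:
z = -9 (z = -5 - 1*4 = -5 - 4 = -9)
p(V) = 27 + V
O(f, n) = -9 - n
j = -134 (j = (-9 - 1*(-1)) - 9*14 = (-9 + 1) - 126 = -8 - 126 = -134)
(j + p(-19 - 1))*(-1104 + 553) = (-134 + (27 + (-19 - 1)))*(-1104 + 553) = (-134 + (27 - 20))*(-551) = (-134 + 7)*(-551) = -127*(-551) = 69977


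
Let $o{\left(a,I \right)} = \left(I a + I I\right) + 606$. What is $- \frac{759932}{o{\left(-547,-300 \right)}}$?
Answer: $- \frac{379966}{127353} \approx -2.9836$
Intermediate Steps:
$o{\left(a,I \right)} = 606 + I^{2} + I a$ ($o{\left(a,I \right)} = \left(I a + I^{2}\right) + 606 = \left(I^{2} + I a\right) + 606 = 606 + I^{2} + I a$)
$- \frac{759932}{o{\left(-547,-300 \right)}} = - \frac{759932}{606 + \left(-300\right)^{2} - -164100} = - \frac{759932}{606 + 90000 + 164100} = - \frac{759932}{254706} = \left(-759932\right) \frac{1}{254706} = - \frac{379966}{127353}$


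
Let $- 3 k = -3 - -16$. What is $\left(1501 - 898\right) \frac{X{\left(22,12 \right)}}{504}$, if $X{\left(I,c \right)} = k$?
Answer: $- \frac{871}{168} \approx -5.1845$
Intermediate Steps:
$k = - \frac{13}{3}$ ($k = - \frac{-3 - -16}{3} = - \frac{-3 + 16}{3} = \left(- \frac{1}{3}\right) 13 = - \frac{13}{3} \approx -4.3333$)
$X{\left(I,c \right)} = - \frac{13}{3}$
$\left(1501 - 898\right) \frac{X{\left(22,12 \right)}}{504} = \left(1501 - 898\right) \left(- \frac{13}{3 \cdot 504}\right) = 603 \left(\left(- \frac{13}{3}\right) \frac{1}{504}\right) = 603 \left(- \frac{13}{1512}\right) = - \frac{871}{168}$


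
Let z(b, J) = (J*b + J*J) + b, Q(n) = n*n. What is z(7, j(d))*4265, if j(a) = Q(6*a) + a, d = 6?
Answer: 7268946125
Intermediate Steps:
Q(n) = n²
j(a) = a + 36*a² (j(a) = (6*a)² + a = 36*a² + a = a + 36*a²)
z(b, J) = b + J² + J*b (z(b, J) = (J*b + J²) + b = (J² + J*b) + b = b + J² + J*b)
z(7, j(d))*4265 = (7 + (6*(1 + 36*6))² + (6*(1 + 36*6))*7)*4265 = (7 + (6*(1 + 216))² + (6*(1 + 216))*7)*4265 = (7 + (6*217)² + (6*217)*7)*4265 = (7 + 1302² + 1302*7)*4265 = (7 + 1695204 + 9114)*4265 = 1704325*4265 = 7268946125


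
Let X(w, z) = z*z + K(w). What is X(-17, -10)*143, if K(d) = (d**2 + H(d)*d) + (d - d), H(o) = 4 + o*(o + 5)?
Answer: -450021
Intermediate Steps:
H(o) = 4 + o*(5 + o)
K(d) = d**2 + d*(4 + d**2 + 5*d) (K(d) = (d**2 + (4 + d**2 + 5*d)*d) + (d - d) = (d**2 + d*(4 + d**2 + 5*d)) + 0 = d**2 + d*(4 + d**2 + 5*d))
X(w, z) = z**2 + w*(4 + w**2 + 6*w) (X(w, z) = z*z + w*(4 + w**2 + 6*w) = z**2 + w*(4 + w**2 + 6*w))
X(-17, -10)*143 = ((-10)**2 - 17*(4 + (-17)**2 + 6*(-17)))*143 = (100 - 17*(4 + 289 - 102))*143 = (100 - 17*191)*143 = (100 - 3247)*143 = -3147*143 = -450021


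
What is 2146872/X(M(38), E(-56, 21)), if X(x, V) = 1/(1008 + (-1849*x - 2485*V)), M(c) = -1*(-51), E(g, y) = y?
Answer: -312318351072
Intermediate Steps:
M(c) = 51
X(x, V) = 1/(1008 - 2485*V - 1849*x) (X(x, V) = 1/(1008 + (-2485*V - 1849*x)) = 1/(1008 - 2485*V - 1849*x))
2146872/X(M(38), E(-56, 21)) = 2146872/((-1/(-1008 + 1849*51 + 2485*21))) = 2146872/((-1/(-1008 + 94299 + 52185))) = 2146872/((-1/145476)) = 2146872/((-1*1/145476)) = 2146872/(-1/145476) = 2146872*(-145476) = -312318351072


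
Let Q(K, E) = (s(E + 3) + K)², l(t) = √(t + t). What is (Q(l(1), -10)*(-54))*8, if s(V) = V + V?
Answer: -85536 + 12096*√2 ≈ -68430.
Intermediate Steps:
s(V) = 2*V
l(t) = √2*√t (l(t) = √(2*t) = √2*√t)
Q(K, E) = (6 + K + 2*E)² (Q(K, E) = (2*(E + 3) + K)² = (2*(3 + E) + K)² = ((6 + 2*E) + K)² = (6 + K + 2*E)²)
(Q(l(1), -10)*(-54))*8 = ((6 + √2*√1 + 2*(-10))²*(-54))*8 = ((6 + √2*1 - 20)²*(-54))*8 = ((6 + √2 - 20)²*(-54))*8 = ((-14 + √2)²*(-54))*8 = -54*(-14 + √2)²*8 = -432*(-14 + √2)²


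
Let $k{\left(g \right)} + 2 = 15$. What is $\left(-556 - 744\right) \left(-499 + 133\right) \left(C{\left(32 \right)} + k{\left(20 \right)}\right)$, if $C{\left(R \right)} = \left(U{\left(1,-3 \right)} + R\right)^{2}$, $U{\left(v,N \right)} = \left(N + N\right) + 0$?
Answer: $327826200$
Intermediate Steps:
$U{\left(v,N \right)} = 2 N$ ($U{\left(v,N \right)} = 2 N + 0 = 2 N$)
$k{\left(g \right)} = 13$ ($k{\left(g \right)} = -2 + 15 = 13$)
$C{\left(R \right)} = \left(-6 + R\right)^{2}$ ($C{\left(R \right)} = \left(2 \left(-3\right) + R\right)^{2} = \left(-6 + R\right)^{2}$)
$\left(-556 - 744\right) \left(-499 + 133\right) \left(C{\left(32 \right)} + k{\left(20 \right)}\right) = \left(-556 - 744\right) \left(-499 + 133\right) \left(\left(-6 + 32\right)^{2} + 13\right) = \left(-1300\right) \left(-366\right) \left(26^{2} + 13\right) = 475800 \left(676 + 13\right) = 475800 \cdot 689 = 327826200$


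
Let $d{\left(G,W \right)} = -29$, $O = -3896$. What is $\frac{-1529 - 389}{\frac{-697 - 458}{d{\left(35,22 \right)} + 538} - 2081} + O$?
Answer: $- \frac{2065139901}{530192} \approx -3895.1$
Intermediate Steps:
$\frac{-1529 - 389}{\frac{-697 - 458}{d{\left(35,22 \right)} + 538} - 2081} + O = \frac{-1529 - 389}{\frac{-697 - 458}{-29 + 538} - 2081} - 3896 = - \frac{1918}{- \frac{1155}{509} - 2081} - 3896 = - \frac{1918}{- \frac{1060384}{509}} - 3896 = \left(-1918\right) \left(- \frac{509}{1060384}\right) - 3896 = \frac{488131}{530192} - 3896 = - \frac{2065139901}{530192}$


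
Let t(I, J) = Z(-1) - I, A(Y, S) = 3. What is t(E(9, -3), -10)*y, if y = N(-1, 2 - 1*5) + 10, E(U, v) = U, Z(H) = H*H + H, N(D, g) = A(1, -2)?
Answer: -117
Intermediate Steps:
N(D, g) = 3
Z(H) = H + H**2 (Z(H) = H**2 + H = H + H**2)
t(I, J) = -I (t(I, J) = -(1 - 1) - I = -1*0 - I = 0 - I = -I)
y = 13 (y = 3 + 10 = 13)
t(E(9, -3), -10)*y = -1*9*13 = -9*13 = -117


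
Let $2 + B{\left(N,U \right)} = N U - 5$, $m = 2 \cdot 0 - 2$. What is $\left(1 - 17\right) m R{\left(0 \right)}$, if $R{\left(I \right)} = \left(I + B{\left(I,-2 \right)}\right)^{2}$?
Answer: $1568$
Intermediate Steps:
$m = -2$ ($m = 0 - 2 = -2$)
$B{\left(N,U \right)} = -7 + N U$ ($B{\left(N,U \right)} = -2 + \left(N U - 5\right) = -2 + \left(-5 + N U\right) = -7 + N U$)
$R{\left(I \right)} = \left(-7 - I\right)^{2}$ ($R{\left(I \right)} = \left(I + \left(-7 + I \left(-2\right)\right)\right)^{2} = \left(I - \left(7 + 2 I\right)\right)^{2} = \left(-7 - I\right)^{2}$)
$\left(1 - 17\right) m R{\left(0 \right)} = \left(1 - 17\right) \left(-2\right) \left(7 + 0\right)^{2} = \left(-16\right) \left(-2\right) 7^{2} = 32 \cdot 49 = 1568$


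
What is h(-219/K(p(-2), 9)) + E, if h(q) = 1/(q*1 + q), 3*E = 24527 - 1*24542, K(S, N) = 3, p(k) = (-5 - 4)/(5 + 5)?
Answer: -731/146 ≈ -5.0069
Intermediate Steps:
p(k) = -9/10
E = -5 (E = (24527 - 1*24542)/3 = (24527 - 24542)/3 = (⅓)*(-15) = -5)
h(q) = 1/(2*q) (h(q) = 1/(q + q) = 1/(2*q))
h(-219/K(p(-2), 9)) + E = 1/(2*((-219/3))) - 5 = 1/(2*((-219*⅓))) - 5 = (½)/(-73) - 5 = (½)*(-1/73) - 5 = -1/146 - 5 = -731/146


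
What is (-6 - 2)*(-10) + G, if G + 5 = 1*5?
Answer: 80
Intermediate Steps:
G = 0 (G = -5 + 1*5 = -5 + 5 = 0)
(-6 - 2)*(-10) + G = (-6 - 2)*(-10) + 0 = -8*(-10) + 0 = 80 + 0 = 80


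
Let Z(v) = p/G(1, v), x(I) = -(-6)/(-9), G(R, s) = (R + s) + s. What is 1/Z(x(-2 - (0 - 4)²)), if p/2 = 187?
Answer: -1/1122 ≈ -0.00089127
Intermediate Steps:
G(R, s) = R + 2*s
p = 374 (p = 2*187 = 374)
x(I) = -⅔ (x(I) = -(-6)*(-1)/9 = -1*⅔ = -⅔)
Z(v) = 374/(1 + 2*v)
1/Z(x(-2 - (0 - 4)²)) = 1/(374/(1 + 2*(-⅔))) = 1/(374/(1 - 4/3)) = 1/(374/(-⅓)) = 1/(374*(-3)) = 1/(-1122) = -1/1122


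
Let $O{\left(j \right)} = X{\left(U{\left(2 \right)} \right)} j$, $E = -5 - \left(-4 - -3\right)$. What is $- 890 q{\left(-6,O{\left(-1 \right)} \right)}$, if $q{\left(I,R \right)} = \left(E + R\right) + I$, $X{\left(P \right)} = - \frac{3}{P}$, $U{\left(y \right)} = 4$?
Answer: $\frac{16465}{2} \approx 8232.5$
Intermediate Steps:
$E = -4$ ($E = -5 - \left(-4 + 3\right) = -5 - -1 = -5 + 1 = -4$)
$O{\left(j \right)} = - \frac{3 j}{4}$ ($O{\left(j \right)} = - \frac{3}{4} j = \left(-3\right) \frac{1}{4} j = - \frac{3 j}{4}$)
$q{\left(I,R \right)} = -4 + I + R$ ($q{\left(I,R \right)} = \left(-4 + R\right) + I = -4 + I + R$)
$- 890 q{\left(-6,O{\left(-1 \right)} \right)} = - 890 \left(-4 - 6 - - \frac{3}{4}\right) = - 890 \left(-4 - 6 + \frac{3}{4}\right) = \left(-890\right) \left(- \frac{37}{4}\right) = \frac{16465}{2}$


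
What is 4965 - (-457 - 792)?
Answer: 6214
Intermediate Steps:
4965 - (-457 - 792) = 4965 - 1*(-1249) = 4965 + 1249 = 6214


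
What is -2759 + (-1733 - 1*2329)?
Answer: -6821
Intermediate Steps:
-2759 + (-1733 - 1*2329) = -2759 + (-1733 - 2329) = -2759 - 4062 = -6821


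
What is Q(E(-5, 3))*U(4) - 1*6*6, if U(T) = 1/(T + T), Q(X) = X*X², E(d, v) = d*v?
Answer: -3663/8 ≈ -457.88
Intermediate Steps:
Q(X) = X³
U(T) = 1/(2*T)
Q(E(-5, 3))*U(4) - 1*6*6 = (-5*3)³*((½)/4) - 1*6*6 = (-15)³*((½)*(¼)) - 6*6 = -3375*⅛ - 36 = -3375/8 - 36 = -3663/8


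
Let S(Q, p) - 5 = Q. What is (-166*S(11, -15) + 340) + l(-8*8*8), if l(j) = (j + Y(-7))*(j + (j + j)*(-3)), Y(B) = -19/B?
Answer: -9142612/7 ≈ -1.3061e+6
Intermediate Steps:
S(Q, p) = 5 + Q
l(j) = -5*j*(19/7 + j) (l(j) = (j - 19/(-7))*(j + (j + j)*(-3)) = (j - 19*(-⅐))*(j + (2*j)*(-3)) = (j + 19/7)*(j - 6*j) = (19/7 + j)*(-5*j) = -5*j*(19/7 + j))
(-166*S(11, -15) + 340) + l(-8*8*8) = (-166*(5 + 11) + 340) - 5*-8*8*8*(19 + 7*(-8*8*8))/7 = (-166*16 + 340) - 5*(-64*8)*(19 + 7*(-64*8))/7 = (-2656 + 340) - 5/7*(-512)*(19 + 7*(-512)) = -2316 - 5/7*(-512)*(19 - 3584) = -2316 - 5/7*(-512)*(-3565) = -2316 - 9126400/7 = -9142612/7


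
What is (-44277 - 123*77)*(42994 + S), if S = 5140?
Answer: -2587106232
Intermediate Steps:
(-44277 - 123*77)*(42994 + S) = (-44277 - 123*77)*(42994 + 5140) = (-44277 - 9471)*48134 = -53748*48134 = -2587106232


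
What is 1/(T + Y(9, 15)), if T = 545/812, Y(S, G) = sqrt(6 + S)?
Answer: -88508/1918627 + 659344*sqrt(15)/9593135 ≈ 0.22006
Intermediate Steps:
T = 545/812 (T = 545*(1/812) = 545/812 ≈ 0.67118)
1/(T + Y(9, 15)) = 1/(545/812 + sqrt(6 + 9)) = 1/(545/812 + sqrt(15))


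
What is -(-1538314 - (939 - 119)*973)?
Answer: 2336174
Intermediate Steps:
-(-1538314 - (939 - 119)*973) = -(-1538314 - 820*973) = -(-1538314 - 1*797860) = -(-1538314 - 797860) = -1*(-2336174) = 2336174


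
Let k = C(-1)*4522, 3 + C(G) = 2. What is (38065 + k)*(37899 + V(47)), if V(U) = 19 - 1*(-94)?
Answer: 1275036516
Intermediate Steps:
C(G) = -1 (C(G) = -3 + 2 = -1)
V(U) = 113 (V(U) = 19 + 94 = 113)
k = -4522 (k = -1*4522 = -4522)
(38065 + k)*(37899 + V(47)) = (38065 - 4522)*(37899 + 113) = 33543*38012 = 1275036516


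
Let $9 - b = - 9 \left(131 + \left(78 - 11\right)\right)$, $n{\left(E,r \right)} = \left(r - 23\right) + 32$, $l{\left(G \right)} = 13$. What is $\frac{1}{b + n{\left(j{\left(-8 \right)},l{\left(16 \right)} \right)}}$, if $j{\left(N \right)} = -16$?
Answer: $\frac{1}{1813} \approx 0.00055157$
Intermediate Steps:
$n{\left(E,r \right)} = 9 + r$ ($n{\left(E,r \right)} = \left(-23 + r\right) + 32 = 9 + r$)
$b = 1791$ ($b = 9 - - 9 \left(131 + \left(78 - 11\right)\right) = 9 - - 9 \left(131 + 67\right) = 9 - \left(-9\right) 198 = 9 - -1782 = 9 + 1782 = 1791$)
$\frac{1}{b + n{\left(j{\left(-8 \right)},l{\left(16 \right)} \right)}} = \frac{1}{1791 + \left(9 + 13\right)} = \frac{1}{1791 + 22} = \frac{1}{1813}$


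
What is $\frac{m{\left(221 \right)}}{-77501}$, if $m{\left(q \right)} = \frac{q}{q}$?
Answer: $- \frac{1}{77501} \approx -1.2903 \cdot 10^{-5}$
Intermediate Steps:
$m{\left(q \right)} = 1$
$\frac{m{\left(221 \right)}}{-77501} = 1 \frac{1}{-77501} = 1 \left(- \frac{1}{77501}\right) = - \frac{1}{77501}$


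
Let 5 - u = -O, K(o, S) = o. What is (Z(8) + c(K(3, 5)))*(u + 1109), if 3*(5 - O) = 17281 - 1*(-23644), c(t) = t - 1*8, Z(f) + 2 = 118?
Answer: -1390016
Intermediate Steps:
Z(f) = 116 (Z(f) = -2 + 118 = 116)
c(t) = -8 + t (c(t) = t - 8 = -8 + t)
O = -40910/3 (O = 5 - (17281 - 1*(-23644))/3 = 5 - (17281 + 23644)/3 = 5 - 1/3*40925 = 5 - 40925/3 = -40910/3 ≈ -13637.)
u = -40895/3 (u = 5 - (-1)*(-40910)/3 = 5 - 1*40910/3 = 5 - 40910/3 = -40895/3 ≈ -13632.)
(Z(8) + c(K(3, 5)))*(u + 1109) = (116 + (-8 + 3))*(-40895/3 + 1109) = (116 - 5)*(-37568/3) = 111*(-37568/3) = -1390016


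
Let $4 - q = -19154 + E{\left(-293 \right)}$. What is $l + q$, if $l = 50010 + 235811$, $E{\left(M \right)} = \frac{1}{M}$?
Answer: $\frac{89358848}{293} \approx 3.0498 \cdot 10^{5}$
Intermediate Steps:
$l = 285821$
$q = \frac{5613295}{293}$ ($q = 4 - \left(-19154 + \frac{1}{-293}\right) = 4 - \left(-19154 - \frac{1}{293}\right) = 4 - - \frac{5612123}{293} = 4 + \frac{5612123}{293} = \frac{5613295}{293} \approx 19158.0$)
$l + q = 285821 + \frac{5613295}{293} = \frac{89358848}{293}$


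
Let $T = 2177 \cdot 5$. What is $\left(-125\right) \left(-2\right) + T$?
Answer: $11135$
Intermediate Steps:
$T = 10885$
$\left(-125\right) \left(-2\right) + T = \left(-125\right) \left(-2\right) + 10885 = 250 + 10885 = 11135$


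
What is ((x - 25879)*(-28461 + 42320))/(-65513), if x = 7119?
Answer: 37142120/9359 ≈ 3968.6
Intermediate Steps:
((x - 25879)*(-28461 + 42320))/(-65513) = ((7119 - 25879)*(-28461 + 42320))/(-65513) = -18760*13859*(-1/65513) = -259994840*(-1/65513) = 37142120/9359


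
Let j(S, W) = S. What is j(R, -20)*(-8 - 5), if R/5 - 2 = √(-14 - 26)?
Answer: -130 - 130*I*√10 ≈ -130.0 - 411.1*I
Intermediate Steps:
R = 10 + 10*I*√10 (R = 10 + 5*√(-14 - 26) = 10 + 5*√(-40) = 10 + 5*(2*I*√10) = 10 + 10*I*√10 ≈ 10.0 + 31.623*I)
j(R, -20)*(-8 - 5) = (10 + 10*I*√10)*(-8 - 5) = (10 + 10*I*√10)*(-13) = -130 - 130*I*√10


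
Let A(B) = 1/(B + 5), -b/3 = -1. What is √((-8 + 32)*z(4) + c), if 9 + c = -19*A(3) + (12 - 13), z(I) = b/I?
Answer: 3*√10/4 ≈ 2.3717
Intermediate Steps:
b = 3 (b = -3*(-1) = 3)
z(I) = 3/I
A(B) = 1/(5 + B)
c = -99/8 (c = -9 + (-19/(5 + 3) + (12 - 13)) = -9 + (-19/8 - 1) = -9 - 27/8 = -99/8 ≈ -12.375)
√((-8 + 32)*z(4) + c) = √((-8 + 32)*(3/4) - 99/8) = √(24*(3*(¼)) - 99/8) = √(24*(¾) - 99/8) = √(18 - 99/8) = √(45/8) = 3*√10/4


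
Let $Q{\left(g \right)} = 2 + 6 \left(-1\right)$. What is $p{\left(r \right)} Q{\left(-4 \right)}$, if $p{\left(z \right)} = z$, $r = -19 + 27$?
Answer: $-32$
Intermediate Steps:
$r = 8$
$Q{\left(g \right)} = -4$ ($Q{\left(g \right)} = 2 - 6 = -4$)
$p{\left(r \right)} Q{\left(-4 \right)} = 8 \left(-4\right) = -32$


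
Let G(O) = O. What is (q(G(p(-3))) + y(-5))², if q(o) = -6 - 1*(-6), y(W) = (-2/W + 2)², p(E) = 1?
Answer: 20736/625 ≈ 33.178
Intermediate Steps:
y(W) = (2 - 2/W)²
q(o) = 0 (q(o) = -6 + 6 = 0)
(q(G(p(-3))) + y(-5))² = (0 + 4*(-1 - 5)²/(-5)²)² = (0 + 4*(1/25)*(-6)²)² = (0 + 4*(1/25)*36)² = (0 + 144/25)² = (144/25)² = 20736/625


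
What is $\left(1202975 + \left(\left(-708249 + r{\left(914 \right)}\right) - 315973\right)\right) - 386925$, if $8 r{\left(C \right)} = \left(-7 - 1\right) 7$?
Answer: $-208179$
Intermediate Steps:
$r{\left(C \right)} = -7$ ($r{\left(C \right)} = \frac{\left(-7 - 1\right) 7}{8} = \frac{\left(-8\right) 7}{8} = \frac{1}{8} \left(-56\right) = -7$)
$\left(1202975 + \left(\left(-708249 + r{\left(914 \right)}\right) - 315973\right)\right) - 386925 = \left(1202975 - 1024229\right) - 386925 = 178746 - 386925 = -208179$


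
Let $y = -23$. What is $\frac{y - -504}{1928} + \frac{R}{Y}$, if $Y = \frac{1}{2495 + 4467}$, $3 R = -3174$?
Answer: $- \frac{14201254207}{1928} \approx -7.3658 \cdot 10^{6}$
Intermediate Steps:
$R = -1058$ ($R = \frac{1}{3} \left(-3174\right) = -1058$)
$Y = \frac{1}{6962} \approx 0.00014364$
$\frac{y - -504}{1928} + \frac{R}{Y} = \frac{-23 - -504}{1928} - 1058 \frac{1}{\frac{1}{6962}} = \left(-23 + 504\right) \frac{1}{1928} - 7365796 = 481 \cdot \frac{1}{1928} - 7365796 = \frac{481}{1928} - 7365796 = - \frac{14201254207}{1928}$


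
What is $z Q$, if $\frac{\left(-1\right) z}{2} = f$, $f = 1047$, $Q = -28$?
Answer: $58632$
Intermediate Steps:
$z = -2094$ ($z = \left(-2\right) 1047 = -2094$)
$z Q = \left(-2094\right) \left(-28\right) = 58632$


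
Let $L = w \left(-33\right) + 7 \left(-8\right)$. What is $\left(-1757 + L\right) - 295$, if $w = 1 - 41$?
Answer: $-788$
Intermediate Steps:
$w = -40$ ($w = 1 - 41 = -40$)
$L = 1264$ ($L = \left(-40\right) \left(-33\right) + 7 \left(-8\right) = 1320 - 56 = 1264$)
$\left(-1757 + L\right) - 295 = \left(-1757 + 1264\right) - 295 = -493 - 295 = -788$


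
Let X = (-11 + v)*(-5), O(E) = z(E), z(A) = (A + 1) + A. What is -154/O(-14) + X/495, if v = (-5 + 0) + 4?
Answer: 1730/297 ≈ 5.8249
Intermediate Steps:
v = -1 (v = -5 + 4 = -1)
z(A) = 1 + 2*A (z(A) = (1 + A) + A = 1 + 2*A)
O(E) = 1 + 2*E
X = 60 (X = (-11 - 1)*(-5) = -12*(-5) = 60)
-154/O(-14) + X/495 = -154/(1 + 2*(-14)) + 60/495 = -154/(1 - 28) + 60*(1/495) = -154/(-27) + 4/33 = -154*(-1/27) + 4/33 = 154/27 + 4/33 = 1730/297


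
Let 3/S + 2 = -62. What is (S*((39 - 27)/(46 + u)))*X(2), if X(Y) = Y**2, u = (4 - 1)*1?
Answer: -9/196 ≈ -0.045918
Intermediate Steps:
S = -3/64 (S = 3/(-2 - 62) = 3/(-64) = 3*(-1/64) = -3/64 ≈ -0.046875)
u = 3 (u = 3*1 = 3)
(S*((39 - 27)/(46 + u)))*X(2) = -3*(39 - 27)/(64*(46 + 3))*2**2 = -9/(16*49)*4 = -3/64*12/49*4 = -9/784*4 = -9/196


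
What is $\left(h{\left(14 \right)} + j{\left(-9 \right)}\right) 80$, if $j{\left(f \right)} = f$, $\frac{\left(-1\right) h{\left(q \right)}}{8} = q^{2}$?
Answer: $-126160$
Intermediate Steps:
$h{\left(q \right)} = - 8 q^{2}$
$\left(h{\left(14 \right)} + j{\left(-9 \right)}\right) 80 = \left(- 8 \cdot 14^{2} - 9\right) 80 = \left(\left(-8\right) 196 - 9\right) 80 = \left(-1568 - 9\right) 80 = \left(-1577\right) 80 = -126160$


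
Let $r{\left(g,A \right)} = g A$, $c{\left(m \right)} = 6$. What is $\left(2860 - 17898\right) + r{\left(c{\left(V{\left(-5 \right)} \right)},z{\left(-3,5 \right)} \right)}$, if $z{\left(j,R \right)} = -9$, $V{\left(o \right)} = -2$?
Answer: $-15092$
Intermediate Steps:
$r{\left(g,A \right)} = A g$
$\left(2860 - 17898\right) + r{\left(c{\left(V{\left(-5 \right)} \right)},z{\left(-3,5 \right)} \right)} = \left(2860 - 17898\right) - 54 = -15038 - 54 = -15092$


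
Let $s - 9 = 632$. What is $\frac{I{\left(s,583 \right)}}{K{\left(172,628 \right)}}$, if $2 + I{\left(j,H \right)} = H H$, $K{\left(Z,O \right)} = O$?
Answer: $\frac{339887}{628} \approx 541.22$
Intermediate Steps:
$s = 641$ ($s = 9 + 632 = 641$)
$I{\left(j,H \right)} = -2 + H^{2}$ ($I{\left(j,H \right)} = -2 + H H = -2 + H^{2}$)
$\frac{I{\left(s,583 \right)}}{K{\left(172,628 \right)}} = \frac{-2 + 583^{2}}{628} = \left(-2 + 339889\right) \frac{1}{628} = 339887 \cdot \frac{1}{628} = \frac{339887}{628}$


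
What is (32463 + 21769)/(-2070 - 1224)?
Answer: -27116/1647 ≈ -16.464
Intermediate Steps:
(32463 + 21769)/(-2070 - 1224) = 54232/(-3294) = 54232*(-1/3294) = -27116/1647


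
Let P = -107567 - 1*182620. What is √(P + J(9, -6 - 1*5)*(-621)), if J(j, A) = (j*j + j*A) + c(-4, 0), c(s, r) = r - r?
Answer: 3*I*√31001 ≈ 528.21*I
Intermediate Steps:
c(s, r) = 0
J(j, A) = j² + A*j (J(j, A) = (j*j + j*A) + 0 = (j² + A*j) + 0 = j² + A*j)
P = -290187 (P = -107567 - 182620 = -290187)
√(P + J(9, -6 - 1*5)*(-621)) = √(-290187 + (9*((-6 - 1*5) + 9))*(-621)) = √(-290187 + (9*((-6 - 5) + 9))*(-621)) = √(-290187 + (9*(-11 + 9))*(-621)) = √(-290187 + (9*(-2))*(-621)) = √(-290187 - 18*(-621)) = √(-290187 + 11178) = √(-279009) = 3*I*√31001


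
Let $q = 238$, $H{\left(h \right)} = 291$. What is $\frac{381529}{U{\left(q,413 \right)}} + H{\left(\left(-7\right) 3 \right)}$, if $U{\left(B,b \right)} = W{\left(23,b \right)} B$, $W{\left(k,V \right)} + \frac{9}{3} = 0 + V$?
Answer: $\frac{28777309}{97580} \approx 294.91$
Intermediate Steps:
$W{\left(k,V \right)} = -3 + V$ ($W{\left(k,V \right)} = -3 + \left(0 + V\right) = -3 + V$)
$U{\left(B,b \right)} = B \left(-3 + b\right)$ ($U{\left(B,b \right)} = \left(-3 + b\right) B = B \left(-3 + b\right)$)
$\frac{381529}{U{\left(q,413 \right)}} + H{\left(\left(-7\right) 3 \right)} = \frac{381529}{238 \left(-3 + 413\right)} + 291 = \frac{381529}{238 \cdot 410} + 291 = \frac{381529}{97580} + 291 = \frac{28777309}{97580}$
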